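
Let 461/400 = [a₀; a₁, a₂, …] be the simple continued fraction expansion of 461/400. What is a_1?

6

461 = 1·400 + 61, so a_0 = 1
400 = 6·61 + 34, so a_1 = 6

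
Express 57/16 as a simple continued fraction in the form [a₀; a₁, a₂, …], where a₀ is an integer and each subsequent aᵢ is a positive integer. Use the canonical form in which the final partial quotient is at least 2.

[3; 1, 1, 3, 2]

Apply division with remainder until the remainder is 0:
57 = 3·16 + 9, so a_0 = 3
16 = 1·9 + 7, so a_1 = 1
9 = 1·7 + 2, so a_2 = 1
7 = 3·2 + 1, so a_3 = 3
2 = 2·1 + 0, so a_4 = 2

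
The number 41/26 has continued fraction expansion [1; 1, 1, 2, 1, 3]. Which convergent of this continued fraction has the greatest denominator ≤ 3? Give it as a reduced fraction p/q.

List convergents until the denominator exceeds the bound:
a_0 = 1: 1/1  (≤ bound)
a_1 = 1: 2/1  (≤ bound)
a_2 = 1: 3/2  (≤ bound)
a_3 = 2: 8/5  (> 3, stop)

3/2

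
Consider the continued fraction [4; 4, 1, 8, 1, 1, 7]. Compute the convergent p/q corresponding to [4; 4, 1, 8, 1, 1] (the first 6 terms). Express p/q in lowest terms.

Start with 1.
1 + 1/(1/1) = 1 + 1/1 = 2/1
8 + 1/(2/1) = 8 + 1/2 = 17/2
1 + 1/(17/2) = 1 + 2/17 = 19/17
4 + 1/(19/17) = 4 + 17/19 = 93/19
4 + 1/(93/19) = 4 + 19/93 = 391/93

391/93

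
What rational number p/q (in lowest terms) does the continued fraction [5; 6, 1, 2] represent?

103/20

Start with 2.
1 + 1/(2/1) = 1 + 1/2 = 3/2
6 + 1/(3/2) = 6 + 2/3 = 20/3
5 + 1/(20/3) = 5 + 3/20 = 103/20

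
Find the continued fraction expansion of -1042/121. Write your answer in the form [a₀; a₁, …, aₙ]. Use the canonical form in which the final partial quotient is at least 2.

⌊-1042/121⌋ = -9, remainder 47
⌊121/47⌋ = 2, remainder 27
⌊47/27⌋ = 1, remainder 20
⌊27/20⌋ = 1, remainder 7
⌊20/7⌋ = 2, remainder 6
⌊7/6⌋ = 1, remainder 1
⌊6/1⌋ = 6, remainder 0

[-9; 2, 1, 1, 2, 1, 6]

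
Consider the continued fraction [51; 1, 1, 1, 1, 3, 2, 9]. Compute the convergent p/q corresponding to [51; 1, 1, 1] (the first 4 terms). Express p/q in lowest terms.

Starting at the tail and folding back:
Start with 1.
1 + 1/(1/1) = 1 + 1/1 = 2/1
1 + 1/(2/1) = 1 + 1/2 = 3/2
51 + 1/(3/2) = 51 + 2/3 = 155/3

155/3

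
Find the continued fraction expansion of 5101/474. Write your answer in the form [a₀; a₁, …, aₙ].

5101 = 10·474 + 361, so a_0 = 10
474 = 1·361 + 113, so a_1 = 1
361 = 3·113 + 22, so a_2 = 3
113 = 5·22 + 3, so a_3 = 5
22 = 7·3 + 1, so a_4 = 7
3 = 3·1 + 0, so a_5 = 3

[10; 1, 3, 5, 7, 3]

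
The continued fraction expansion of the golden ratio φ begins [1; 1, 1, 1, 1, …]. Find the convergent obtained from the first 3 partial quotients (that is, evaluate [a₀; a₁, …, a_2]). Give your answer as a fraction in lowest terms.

3/2

Compute successive convergents:
a_0 = 1: 1/1
a_1 = 1: 2/1
a_2 = 1: 3/2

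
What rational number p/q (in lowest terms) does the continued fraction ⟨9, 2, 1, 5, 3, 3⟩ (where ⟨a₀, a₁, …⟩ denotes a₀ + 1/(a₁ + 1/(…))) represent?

1674/179

Starting at the tail and folding back:
Start with 3.
3 + 1/(3/1) = 3 + 1/3 = 10/3
5 + 1/(10/3) = 5 + 3/10 = 53/10
1 + 1/(53/10) = 1 + 10/53 = 63/53
2 + 1/(63/53) = 2 + 53/63 = 179/63
9 + 1/(179/63) = 9 + 63/179 = 1674/179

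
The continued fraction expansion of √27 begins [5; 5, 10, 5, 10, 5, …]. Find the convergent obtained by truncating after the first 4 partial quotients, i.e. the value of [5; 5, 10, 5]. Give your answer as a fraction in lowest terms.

Build up convergents one term at a time:
a_0 = 5: 5/1
a_1 = 5: 26/5
a_2 = 10: 265/51
a_3 = 5: 1351/260

1351/260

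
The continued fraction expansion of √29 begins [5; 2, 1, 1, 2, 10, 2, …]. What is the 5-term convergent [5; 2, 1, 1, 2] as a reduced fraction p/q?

a_0 = 5: 5/1
a_1 = 2: 11/2
a_2 = 1: 16/3
a_3 = 1: 27/5
a_4 = 2: 70/13

70/13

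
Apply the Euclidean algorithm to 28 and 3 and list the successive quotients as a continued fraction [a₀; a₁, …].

[9; 3]

Repeatedly divide and take the remainder:
28 = 9·3 + 1, so a_0 = 9
3 = 3·1 + 0, so a_1 = 3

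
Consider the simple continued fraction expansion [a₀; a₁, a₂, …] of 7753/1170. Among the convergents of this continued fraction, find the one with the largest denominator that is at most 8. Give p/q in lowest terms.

53/8

List convergents until the denominator exceeds the bound:
a_0 = 6: 6/1  (≤ bound)
a_1 = 1: 7/1  (≤ bound)
a_2 = 1: 13/2  (≤ bound)
a_3 = 1: 20/3  (≤ bound)
a_4 = 2: 53/8  (≤ bound)
a_5 = 10: 550/83  (> 8, stop)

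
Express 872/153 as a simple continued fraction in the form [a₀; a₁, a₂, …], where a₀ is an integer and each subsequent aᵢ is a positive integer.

[5; 1, 2, 3, 15]

Apply division with remainder until the remainder is 0:
872 = 5·153 + 107, so a_0 = 5
153 = 1·107 + 46, so a_1 = 1
107 = 2·46 + 15, so a_2 = 2
46 = 3·15 + 1, so a_3 = 3
15 = 15·1 + 0, so a_4 = 15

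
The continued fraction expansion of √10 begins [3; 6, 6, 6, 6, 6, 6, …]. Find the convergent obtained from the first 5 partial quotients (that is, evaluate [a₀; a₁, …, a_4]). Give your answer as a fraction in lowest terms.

4443/1405

Starting at the tail and folding back:
Start with 6.
6 + 1/(6/1) = 6 + 1/6 = 37/6
6 + 1/(37/6) = 6 + 6/37 = 228/37
6 + 1/(228/37) = 6 + 37/228 = 1405/228
3 + 1/(1405/228) = 3 + 228/1405 = 4443/1405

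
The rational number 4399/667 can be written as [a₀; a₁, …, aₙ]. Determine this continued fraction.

Run the Euclidean algorithm, recording each quotient:
⌊4399/667⌋ = 6, remainder 397
⌊667/397⌋ = 1, remainder 270
⌊397/270⌋ = 1, remainder 127
⌊270/127⌋ = 2, remainder 16
⌊127/16⌋ = 7, remainder 15
⌊16/15⌋ = 1, remainder 1
⌊15/1⌋ = 15, remainder 0

[6; 1, 1, 2, 7, 1, 15]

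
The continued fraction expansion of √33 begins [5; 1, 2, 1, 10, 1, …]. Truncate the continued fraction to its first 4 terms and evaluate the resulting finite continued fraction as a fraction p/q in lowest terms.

Starting at the tail and folding back:
Start with 1.
2 + 1/(1/1) = 2 + 1/1 = 3/1
1 + 1/(3/1) = 1 + 1/3 = 4/3
5 + 1/(4/3) = 5 + 3/4 = 23/4

23/4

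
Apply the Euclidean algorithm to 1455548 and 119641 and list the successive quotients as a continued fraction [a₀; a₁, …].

1455548 = 12·119641 + 19856, so a_0 = 12
119641 = 6·19856 + 505, so a_1 = 6
19856 = 39·505 + 161, so a_2 = 39
505 = 3·161 + 22, so a_3 = 3
161 = 7·22 + 7, so a_4 = 7
22 = 3·7 + 1, so a_5 = 3
7 = 7·1 + 0, so a_6 = 7

[12; 6, 39, 3, 7, 3, 7]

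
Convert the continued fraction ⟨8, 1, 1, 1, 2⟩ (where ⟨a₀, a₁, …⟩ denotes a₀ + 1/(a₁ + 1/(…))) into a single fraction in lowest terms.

a_0 = 8: 8/1
a_1 = 1: 9/1
a_2 = 1: 17/2
a_3 = 1: 26/3
a_4 = 2: 69/8

69/8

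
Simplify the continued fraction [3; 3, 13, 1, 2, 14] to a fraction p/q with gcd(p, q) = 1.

6009/1807

a_0 = 3: 3/1
a_1 = 3: 10/3
a_2 = 13: 133/40
a_3 = 1: 143/43
a_4 = 2: 419/126
a_5 = 14: 6009/1807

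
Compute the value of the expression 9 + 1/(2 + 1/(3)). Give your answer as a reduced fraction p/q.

66/7

Start with 3.
2 + 1/(3/1) = 2 + 1/3 = 7/3
9 + 1/(7/3) = 9 + 3/7 = 66/7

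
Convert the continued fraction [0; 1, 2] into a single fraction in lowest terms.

2/3

a_0 = 0: 0/1
a_1 = 1: 1/1
a_2 = 2: 2/3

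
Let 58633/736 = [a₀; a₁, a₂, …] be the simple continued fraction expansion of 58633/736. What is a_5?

Apply division with remainder until the remainder is 0:
58633 = 79·736 + 489, so a_0 = 79
736 = 1·489 + 247, so a_1 = 1
489 = 1·247 + 242, so a_2 = 1
247 = 1·242 + 5, so a_3 = 1
242 = 48·5 + 2, so a_4 = 48
5 = 2·2 + 1, so a_5 = 2

2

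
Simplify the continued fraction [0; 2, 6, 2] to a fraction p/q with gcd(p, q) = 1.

13/28

a_0 = 0: 0/1
a_1 = 2: 1/2
a_2 = 6: 6/13
a_3 = 2: 13/28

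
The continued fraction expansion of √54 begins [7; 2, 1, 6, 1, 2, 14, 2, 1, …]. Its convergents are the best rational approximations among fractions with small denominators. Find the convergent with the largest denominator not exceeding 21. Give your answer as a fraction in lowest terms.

a_0 = 7: 7/1  (≤ bound)
a_1 = 2: 15/2  (≤ bound)
a_2 = 1: 22/3  (≤ bound)
a_3 = 6: 147/20  (≤ bound)
a_4 = 1: 169/23  (> 21, stop)

147/20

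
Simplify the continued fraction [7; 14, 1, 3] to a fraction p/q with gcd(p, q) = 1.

Work from the innermost term outward:
Start with 3.
1 + 1/(3/1) = 1 + 1/3 = 4/3
14 + 1/(4/3) = 14 + 3/4 = 59/4
7 + 1/(59/4) = 7 + 4/59 = 417/59

417/59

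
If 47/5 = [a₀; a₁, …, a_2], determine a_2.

Run the Euclidean algorithm, recording each quotient:
47 ÷ 5 → quotient 9, remainder 2
5 ÷ 2 → quotient 2, remainder 1
2 ÷ 1 → quotient 2, remainder 0

2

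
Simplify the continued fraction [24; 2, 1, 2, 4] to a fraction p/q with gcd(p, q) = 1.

853/35

Compute successive convergents:
a_0 = 24: 24/1
a_1 = 2: 49/2
a_2 = 1: 73/3
a_3 = 2: 195/8
a_4 = 4: 853/35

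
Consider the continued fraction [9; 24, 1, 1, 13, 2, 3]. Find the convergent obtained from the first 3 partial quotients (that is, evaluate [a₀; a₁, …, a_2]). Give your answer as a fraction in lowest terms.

a_0 = 9: 9/1
a_1 = 24: 217/24
a_2 = 1: 226/25

226/25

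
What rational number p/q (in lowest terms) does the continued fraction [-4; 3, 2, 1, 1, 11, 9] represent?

-6633/1790

a_0 = -4: -4/1
a_1 = 3: -11/3
a_2 = 2: -26/7
a_3 = 1: -37/10
a_4 = 1: -63/17
a_5 = 11: -730/197
a_6 = 9: -6633/1790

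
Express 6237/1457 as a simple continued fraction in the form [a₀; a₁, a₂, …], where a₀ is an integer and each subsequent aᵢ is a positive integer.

⌊6237/1457⌋ = 4, remainder 409
⌊1457/409⌋ = 3, remainder 230
⌊409/230⌋ = 1, remainder 179
⌊230/179⌋ = 1, remainder 51
⌊179/51⌋ = 3, remainder 26
⌊51/26⌋ = 1, remainder 25
⌊26/25⌋ = 1, remainder 1
⌊25/1⌋ = 25, remainder 0

[4; 3, 1, 1, 3, 1, 1, 25]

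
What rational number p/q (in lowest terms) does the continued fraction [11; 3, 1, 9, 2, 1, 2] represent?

Build up convergents one term at a time:
a_0 = 11: 11/1
a_1 = 3: 34/3
a_2 = 1: 45/4
a_3 = 9: 439/39
a_4 = 2: 923/82
a_5 = 1: 1362/121
a_6 = 2: 3647/324

3647/324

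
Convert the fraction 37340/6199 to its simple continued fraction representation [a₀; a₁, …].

37340 = 6·6199 + 146, so a_0 = 6
6199 = 42·146 + 67, so a_1 = 42
146 = 2·67 + 12, so a_2 = 2
67 = 5·12 + 7, so a_3 = 5
12 = 1·7 + 5, so a_4 = 1
7 = 1·5 + 2, so a_5 = 1
5 = 2·2 + 1, so a_6 = 2
2 = 2·1 + 0, so a_7 = 2

[6; 42, 2, 5, 1, 1, 2, 2]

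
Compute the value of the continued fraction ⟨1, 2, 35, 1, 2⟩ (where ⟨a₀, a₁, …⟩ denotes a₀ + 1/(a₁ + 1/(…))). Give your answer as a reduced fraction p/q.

Start with 2.
1 + 1/(2/1) = 1 + 1/2 = 3/2
35 + 1/(3/2) = 35 + 2/3 = 107/3
2 + 1/(107/3) = 2 + 3/107 = 217/107
1 + 1/(217/107) = 1 + 107/217 = 324/217

324/217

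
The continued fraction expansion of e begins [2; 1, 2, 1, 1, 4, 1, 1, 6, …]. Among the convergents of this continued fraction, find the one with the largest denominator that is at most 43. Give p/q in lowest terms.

106/39

List convergents until the denominator exceeds the bound:
a_0 = 2: 2/1  (≤ bound)
a_1 = 1: 3/1  (≤ bound)
a_2 = 2: 8/3  (≤ bound)
a_3 = 1: 11/4  (≤ bound)
a_4 = 1: 19/7  (≤ bound)
a_5 = 4: 87/32  (≤ bound)
a_6 = 1: 106/39  (≤ bound)
a_7 = 1: 193/71  (> 43, stop)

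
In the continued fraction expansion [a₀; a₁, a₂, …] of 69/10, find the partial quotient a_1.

1

⌊69/10⌋ = 6, remainder 9
⌊10/9⌋ = 1, remainder 1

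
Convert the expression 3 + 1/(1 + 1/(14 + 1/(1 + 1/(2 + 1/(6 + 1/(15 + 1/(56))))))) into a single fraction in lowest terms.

996853/253250

Compute successive convergents:
a_0 = 3: 3/1
a_1 = 1: 4/1
a_2 = 14: 59/15
a_3 = 1: 63/16
a_4 = 2: 185/47
a_5 = 6: 1173/298
a_6 = 15: 17780/4517
a_7 = 56: 996853/253250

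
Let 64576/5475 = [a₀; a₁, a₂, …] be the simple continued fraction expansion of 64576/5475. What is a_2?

3

64576 = 11·5475 + 4351, so a_0 = 11
5475 = 1·4351 + 1124, so a_1 = 1
4351 = 3·1124 + 979, so a_2 = 3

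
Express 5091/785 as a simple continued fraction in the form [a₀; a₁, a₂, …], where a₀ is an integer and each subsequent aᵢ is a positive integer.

[6; 2, 16, 1, 1, 3, 3]

5091 ÷ 785 → quotient 6, remainder 381
785 ÷ 381 → quotient 2, remainder 23
381 ÷ 23 → quotient 16, remainder 13
23 ÷ 13 → quotient 1, remainder 10
13 ÷ 10 → quotient 1, remainder 3
10 ÷ 3 → quotient 3, remainder 1
3 ÷ 1 → quotient 3, remainder 0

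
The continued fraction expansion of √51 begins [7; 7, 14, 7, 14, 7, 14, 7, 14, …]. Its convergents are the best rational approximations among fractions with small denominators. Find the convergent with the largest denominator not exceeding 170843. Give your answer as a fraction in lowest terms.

List convergents until the denominator exceeds the bound:
a_0 = 7: 7/1  (≤ bound)
a_1 = 7: 50/7  (≤ bound)
a_2 = 14: 707/99  (≤ bound)
a_3 = 7: 4999/700  (≤ bound)
a_4 = 14: 70693/9899  (≤ bound)
a_5 = 7: 499850/69993  (≤ bound)
a_6 = 14: 7068593/989801  (> 170843, stop)

499850/69993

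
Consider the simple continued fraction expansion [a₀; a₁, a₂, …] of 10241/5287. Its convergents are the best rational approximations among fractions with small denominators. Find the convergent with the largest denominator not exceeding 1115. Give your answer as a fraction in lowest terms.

1999/1032

List convergents until the denominator exceeds the bound:
a_0 = 1: 1/1  (≤ bound)
a_1 = 1: 2/1  (≤ bound)
a_2 = 14: 29/15  (≤ bound)
a_3 = 1: 31/16  (≤ bound)
a_4 = 7: 246/127  (≤ bound)
a_5 = 8: 1999/1032  (≤ bound)
a_6 = 5: 10241/5287  (> 1115, stop)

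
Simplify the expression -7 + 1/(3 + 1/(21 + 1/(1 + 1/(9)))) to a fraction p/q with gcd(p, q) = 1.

Work from the innermost term outward:
Start with 9.
1 + 1/(9/1) = 1 + 1/9 = 10/9
21 + 1/(10/9) = 21 + 9/10 = 219/10
3 + 1/(219/10) = 3 + 10/219 = 667/219
-7 + 1/(667/219) = -7 + 219/667 = -4450/667

-4450/667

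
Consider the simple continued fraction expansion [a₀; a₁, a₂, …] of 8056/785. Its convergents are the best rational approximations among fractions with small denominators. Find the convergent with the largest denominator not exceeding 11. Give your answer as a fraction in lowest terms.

List convergents until the denominator exceeds the bound:
a_0 = 10: 10/1  (≤ bound)
a_1 = 3: 31/3  (≤ bound)
a_2 = 1: 41/4  (≤ bound)
a_3 = 4: 195/19  (> 11, stop)

41/4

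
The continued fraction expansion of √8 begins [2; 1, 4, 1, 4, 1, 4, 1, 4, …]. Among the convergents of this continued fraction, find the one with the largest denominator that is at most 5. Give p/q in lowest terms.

a_0 = 2: 2/1  (≤ bound)
a_1 = 1: 3/1  (≤ bound)
a_2 = 4: 14/5  (≤ bound)
a_3 = 1: 17/6  (> 5, stop)

14/5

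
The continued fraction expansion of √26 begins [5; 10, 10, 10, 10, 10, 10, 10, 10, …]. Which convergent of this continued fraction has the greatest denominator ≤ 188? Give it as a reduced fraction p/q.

List convergents until the denominator exceeds the bound:
a_0 = 5: 5/1  (≤ bound)
a_1 = 10: 51/10  (≤ bound)
a_2 = 10: 515/101  (≤ bound)
a_3 = 10: 5201/1020  (> 188, stop)

515/101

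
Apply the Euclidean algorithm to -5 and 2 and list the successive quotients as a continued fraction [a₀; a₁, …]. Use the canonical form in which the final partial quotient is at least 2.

⌊-5/2⌋ = -3, remainder 1
⌊2/1⌋ = 2, remainder 0

[-3; 2]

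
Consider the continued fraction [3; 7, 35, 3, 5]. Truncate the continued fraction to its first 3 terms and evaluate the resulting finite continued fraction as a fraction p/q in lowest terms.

Compute successive convergents:
a_0 = 3: 3/1
a_1 = 7: 22/7
a_2 = 35: 773/246

773/246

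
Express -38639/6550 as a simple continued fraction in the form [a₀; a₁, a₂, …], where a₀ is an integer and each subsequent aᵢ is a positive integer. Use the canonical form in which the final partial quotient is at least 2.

-38639 = -6·6550 + 661, so a_0 = -6
6550 = 9·661 + 601, so a_1 = 9
661 = 1·601 + 60, so a_2 = 1
601 = 10·60 + 1, so a_3 = 10
60 = 60·1 + 0, so a_4 = 60

[-6; 9, 1, 10, 60]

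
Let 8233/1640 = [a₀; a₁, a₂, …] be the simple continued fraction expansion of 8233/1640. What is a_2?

1

⌊8233/1640⌋ = 5, remainder 33
⌊1640/33⌋ = 49, remainder 23
⌊33/23⌋ = 1, remainder 10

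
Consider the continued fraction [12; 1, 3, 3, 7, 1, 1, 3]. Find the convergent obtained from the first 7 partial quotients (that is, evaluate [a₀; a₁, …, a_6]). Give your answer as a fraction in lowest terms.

Compute successive convergents:
a_0 = 12: 12/1
a_1 = 1: 13/1
a_2 = 3: 51/4
a_3 = 3: 166/13
a_4 = 7: 1213/95
a_5 = 1: 1379/108
a_6 = 1: 2592/203

2592/203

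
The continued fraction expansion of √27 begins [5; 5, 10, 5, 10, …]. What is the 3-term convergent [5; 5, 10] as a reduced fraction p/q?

265/51

Start with 10.
5 + 1/(10/1) = 5 + 1/10 = 51/10
5 + 1/(51/10) = 5 + 10/51 = 265/51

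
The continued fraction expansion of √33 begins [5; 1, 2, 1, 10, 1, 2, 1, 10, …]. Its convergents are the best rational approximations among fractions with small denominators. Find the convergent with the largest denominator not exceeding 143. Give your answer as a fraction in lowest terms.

787/137

List convergents until the denominator exceeds the bound:
a_0 = 5: 5/1  (≤ bound)
a_1 = 1: 6/1  (≤ bound)
a_2 = 2: 17/3  (≤ bound)
a_3 = 1: 23/4  (≤ bound)
a_4 = 10: 247/43  (≤ bound)
a_5 = 1: 270/47  (≤ bound)
a_6 = 2: 787/137  (≤ bound)
a_7 = 1: 1057/184  (> 143, stop)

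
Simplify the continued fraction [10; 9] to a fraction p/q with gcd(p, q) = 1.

a_0 = 10: 10/1
a_1 = 9: 91/9

91/9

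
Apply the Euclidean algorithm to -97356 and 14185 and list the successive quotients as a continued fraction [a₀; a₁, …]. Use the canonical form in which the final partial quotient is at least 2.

[-7; 7, 3, 5, 1, 16, 6]

⌊-97356/14185⌋ = -7, remainder 1939
⌊14185/1939⌋ = 7, remainder 612
⌊1939/612⌋ = 3, remainder 103
⌊612/103⌋ = 5, remainder 97
⌊103/97⌋ = 1, remainder 6
⌊97/6⌋ = 16, remainder 1
⌊6/1⌋ = 6, remainder 0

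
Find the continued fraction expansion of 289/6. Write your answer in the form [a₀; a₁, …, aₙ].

[48; 6]

Run the Euclidean algorithm, recording each quotient:
289 = 48·6 + 1, so a_0 = 48
6 = 6·1 + 0, so a_1 = 6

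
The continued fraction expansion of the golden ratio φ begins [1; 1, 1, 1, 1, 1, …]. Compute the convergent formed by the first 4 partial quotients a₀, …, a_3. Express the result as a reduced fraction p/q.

a_0 = 1: 1/1
a_1 = 1: 2/1
a_2 = 1: 3/2
a_3 = 1: 5/3

5/3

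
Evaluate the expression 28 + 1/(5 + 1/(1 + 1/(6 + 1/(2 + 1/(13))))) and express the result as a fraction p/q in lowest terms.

Start with 13.
2 + 1/(13/1) = 2 + 1/13 = 27/13
6 + 1/(27/13) = 6 + 13/27 = 175/27
1 + 1/(175/27) = 1 + 27/175 = 202/175
5 + 1/(202/175) = 5 + 175/202 = 1185/202
28 + 1/(1185/202) = 28 + 202/1185 = 33382/1185

33382/1185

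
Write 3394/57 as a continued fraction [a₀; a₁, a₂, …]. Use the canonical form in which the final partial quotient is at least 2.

[59; 1, 1, 5, 5]

3394 = 59·57 + 31, so a_0 = 59
57 = 1·31 + 26, so a_1 = 1
31 = 1·26 + 5, so a_2 = 1
26 = 5·5 + 1, so a_3 = 5
5 = 5·1 + 0, so a_4 = 5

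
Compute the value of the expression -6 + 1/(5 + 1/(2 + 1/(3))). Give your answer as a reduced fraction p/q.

Use the convergent recurrence hₖ = aₖ·hₖ₋₁ + hₖ₋₂ (and likewise for the denominators kₖ):
a_0 = -6: -6/1
a_1 = 5: -29/5
a_2 = 2: -64/11
a_3 = 3: -221/38

-221/38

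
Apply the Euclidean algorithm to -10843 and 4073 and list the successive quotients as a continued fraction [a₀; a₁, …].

-10843 = -3·4073 + 1376, so a_0 = -3
4073 = 2·1376 + 1321, so a_1 = 2
1376 = 1·1321 + 55, so a_2 = 1
1321 = 24·55 + 1, so a_3 = 24
55 = 55·1 + 0, so a_4 = 55

[-3; 2, 1, 24, 55]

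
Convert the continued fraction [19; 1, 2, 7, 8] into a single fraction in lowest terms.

Build up convergents one term at a time:
a_0 = 19: 19/1
a_1 = 1: 20/1
a_2 = 2: 59/3
a_3 = 7: 433/22
a_4 = 8: 3523/179

3523/179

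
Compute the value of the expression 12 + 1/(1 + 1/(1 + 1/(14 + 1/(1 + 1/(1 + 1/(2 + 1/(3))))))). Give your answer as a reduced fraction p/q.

Start with 3.
2 + 1/(3/1) = 2 + 1/3 = 7/3
1 + 1/(7/3) = 1 + 3/7 = 10/7
1 + 1/(10/7) = 1 + 7/10 = 17/10
14 + 1/(17/10) = 14 + 10/17 = 248/17
1 + 1/(248/17) = 1 + 17/248 = 265/248
1 + 1/(265/248) = 1 + 248/265 = 513/265
12 + 1/(513/265) = 12 + 265/513 = 6421/513

6421/513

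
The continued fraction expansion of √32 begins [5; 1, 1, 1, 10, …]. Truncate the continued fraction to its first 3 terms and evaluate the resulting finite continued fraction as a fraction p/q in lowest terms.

a_0 = 5: 5/1
a_1 = 1: 6/1
a_2 = 1: 11/2

11/2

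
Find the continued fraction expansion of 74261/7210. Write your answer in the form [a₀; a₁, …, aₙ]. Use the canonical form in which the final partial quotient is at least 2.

[10; 3, 2, 1, 35, 2, 1, 6]

Apply division with remainder until the remainder is 0:
⌊74261/7210⌋ = 10, remainder 2161
⌊7210/2161⌋ = 3, remainder 727
⌊2161/727⌋ = 2, remainder 707
⌊727/707⌋ = 1, remainder 20
⌊707/20⌋ = 35, remainder 7
⌊20/7⌋ = 2, remainder 6
⌊7/6⌋ = 1, remainder 1
⌊6/1⌋ = 6, remainder 0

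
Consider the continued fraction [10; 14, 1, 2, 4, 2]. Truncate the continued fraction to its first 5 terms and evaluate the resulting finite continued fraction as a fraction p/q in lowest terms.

1923/191

Starting at the tail and folding back:
Start with 4.
2 + 1/(4/1) = 2 + 1/4 = 9/4
1 + 1/(9/4) = 1 + 4/9 = 13/9
14 + 1/(13/9) = 14 + 9/13 = 191/13
10 + 1/(191/13) = 10 + 13/191 = 1923/191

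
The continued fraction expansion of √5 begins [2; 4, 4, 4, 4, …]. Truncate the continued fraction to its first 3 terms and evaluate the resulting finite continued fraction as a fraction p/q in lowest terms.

38/17

Start with 4.
4 + 1/(4/1) = 4 + 1/4 = 17/4
2 + 1/(17/4) = 2 + 4/17 = 38/17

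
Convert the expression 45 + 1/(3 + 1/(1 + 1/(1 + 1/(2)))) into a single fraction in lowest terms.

815/18

Start with 2.
1 + 1/(2/1) = 1 + 1/2 = 3/2
1 + 1/(3/2) = 1 + 2/3 = 5/3
3 + 1/(5/3) = 3 + 3/5 = 18/5
45 + 1/(18/5) = 45 + 5/18 = 815/18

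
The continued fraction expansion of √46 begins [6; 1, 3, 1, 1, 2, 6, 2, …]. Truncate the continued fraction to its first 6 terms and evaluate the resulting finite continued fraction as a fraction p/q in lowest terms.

Start with 2.
1 + 1/(2/1) = 1 + 1/2 = 3/2
1 + 1/(3/2) = 1 + 2/3 = 5/3
3 + 1/(5/3) = 3 + 3/5 = 18/5
1 + 1/(18/5) = 1 + 5/18 = 23/18
6 + 1/(23/18) = 6 + 18/23 = 156/23

156/23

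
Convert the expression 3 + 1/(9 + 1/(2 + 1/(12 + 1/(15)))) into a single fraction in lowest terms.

a_0 = 3: 3/1
a_1 = 9: 28/9
a_2 = 2: 59/19
a_3 = 12: 736/237
a_4 = 15: 11099/3574

11099/3574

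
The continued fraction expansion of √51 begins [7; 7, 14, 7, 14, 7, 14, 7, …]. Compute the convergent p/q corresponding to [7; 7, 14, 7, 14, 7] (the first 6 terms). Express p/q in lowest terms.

499850/69993

Start with 7.
14 + 1/(7/1) = 14 + 1/7 = 99/7
7 + 1/(99/7) = 7 + 7/99 = 700/99
14 + 1/(700/99) = 14 + 99/700 = 9899/700
7 + 1/(9899/700) = 7 + 700/9899 = 69993/9899
7 + 1/(69993/9899) = 7 + 9899/69993 = 499850/69993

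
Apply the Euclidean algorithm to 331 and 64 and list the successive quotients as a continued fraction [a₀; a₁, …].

Apply division with remainder until the remainder is 0:
331 ÷ 64 → quotient 5, remainder 11
64 ÷ 11 → quotient 5, remainder 9
11 ÷ 9 → quotient 1, remainder 2
9 ÷ 2 → quotient 4, remainder 1
2 ÷ 1 → quotient 2, remainder 0

[5; 5, 1, 4, 2]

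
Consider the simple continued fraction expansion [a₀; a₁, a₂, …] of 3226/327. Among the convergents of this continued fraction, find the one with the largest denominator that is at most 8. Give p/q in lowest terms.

a_0 = 9: 9/1  (≤ bound)
a_1 = 1: 10/1  (≤ bound)
a_2 = 6: 69/7  (≤ bound)
a_3 = 2: 148/15  (> 8, stop)

69/7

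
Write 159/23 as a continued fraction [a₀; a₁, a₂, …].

⌊159/23⌋ = 6, remainder 21
⌊23/21⌋ = 1, remainder 2
⌊21/2⌋ = 10, remainder 1
⌊2/1⌋ = 2, remainder 0

[6; 1, 10, 2]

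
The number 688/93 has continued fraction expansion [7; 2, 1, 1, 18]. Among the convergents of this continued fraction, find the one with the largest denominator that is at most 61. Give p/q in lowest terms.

a_0 = 7: 7/1  (≤ bound)
a_1 = 2: 15/2  (≤ bound)
a_2 = 1: 22/3  (≤ bound)
a_3 = 1: 37/5  (≤ bound)
a_4 = 18: 688/93  (> 61, stop)

37/5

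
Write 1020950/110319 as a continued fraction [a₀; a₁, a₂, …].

[9; 3, 1, 13, 16, 1, 1, 60]

1020950 ÷ 110319 → quotient 9, remainder 28079
110319 ÷ 28079 → quotient 3, remainder 26082
28079 ÷ 26082 → quotient 1, remainder 1997
26082 ÷ 1997 → quotient 13, remainder 121
1997 ÷ 121 → quotient 16, remainder 61
121 ÷ 61 → quotient 1, remainder 60
61 ÷ 60 → quotient 1, remainder 1
60 ÷ 1 → quotient 60, remainder 0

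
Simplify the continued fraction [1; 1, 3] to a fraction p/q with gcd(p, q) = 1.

Use the convergent recurrence hₖ = aₖ·hₖ₋₁ + hₖ₋₂ (and likewise for the denominators kₖ):
a_0 = 1: 1/1
a_1 = 1: 2/1
a_2 = 3: 7/4

7/4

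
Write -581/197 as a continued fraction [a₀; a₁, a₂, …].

-581 ÷ 197 → quotient -3, remainder 10
197 ÷ 10 → quotient 19, remainder 7
10 ÷ 7 → quotient 1, remainder 3
7 ÷ 3 → quotient 2, remainder 1
3 ÷ 1 → quotient 3, remainder 0

[-3; 19, 1, 2, 3]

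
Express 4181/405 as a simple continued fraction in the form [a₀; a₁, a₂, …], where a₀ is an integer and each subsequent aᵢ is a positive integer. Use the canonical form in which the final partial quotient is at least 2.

⌊4181/405⌋ = 10, remainder 131
⌊405/131⌋ = 3, remainder 12
⌊131/12⌋ = 10, remainder 11
⌊12/11⌋ = 1, remainder 1
⌊11/1⌋ = 11, remainder 0

[10; 3, 10, 1, 11]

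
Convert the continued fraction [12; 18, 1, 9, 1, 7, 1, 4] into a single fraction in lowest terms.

109163/9057

a_0 = 12: 12/1
a_1 = 18: 217/18
a_2 = 1: 229/19
a_3 = 9: 2278/189
a_4 = 1: 2507/208
a_5 = 7: 19827/1645
a_6 = 1: 22334/1853
a_7 = 4: 109163/9057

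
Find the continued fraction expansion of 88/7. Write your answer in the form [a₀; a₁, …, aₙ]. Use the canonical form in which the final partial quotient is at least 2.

⌊88/7⌋ = 12, remainder 4
⌊7/4⌋ = 1, remainder 3
⌊4/3⌋ = 1, remainder 1
⌊3/1⌋ = 3, remainder 0

[12; 1, 1, 3]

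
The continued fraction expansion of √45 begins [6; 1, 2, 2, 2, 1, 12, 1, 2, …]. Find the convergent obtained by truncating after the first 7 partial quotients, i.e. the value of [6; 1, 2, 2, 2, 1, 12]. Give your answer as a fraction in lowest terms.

Use the convergent recurrence hₖ = aₖ·hₖ₋₁ + hₖ₋₂ (and likewise for the denominators kₖ):
a_0 = 6: 6/1
a_1 = 1: 7/1
a_2 = 2: 20/3
a_3 = 2: 47/7
a_4 = 2: 114/17
a_5 = 1: 161/24
a_6 = 12: 2046/305

2046/305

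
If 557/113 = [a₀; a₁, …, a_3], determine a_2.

Apply division with remainder until the remainder is 0:
557 ÷ 113 → quotient 4, remainder 105
113 ÷ 105 → quotient 1, remainder 8
105 ÷ 8 → quotient 13, remainder 1

13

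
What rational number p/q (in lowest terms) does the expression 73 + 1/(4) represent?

293/4

Starting at the tail and folding back:
Start with 4.
73 + 1/(4/1) = 73 + 1/4 = 293/4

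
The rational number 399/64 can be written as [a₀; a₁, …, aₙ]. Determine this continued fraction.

[6; 4, 3, 1, 3]

⌊399/64⌋ = 6, remainder 15
⌊64/15⌋ = 4, remainder 4
⌊15/4⌋ = 3, remainder 3
⌊4/3⌋ = 1, remainder 1
⌊3/1⌋ = 3, remainder 0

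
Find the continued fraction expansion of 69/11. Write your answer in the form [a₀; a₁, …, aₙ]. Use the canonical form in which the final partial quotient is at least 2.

⌊69/11⌋ = 6, remainder 3
⌊11/3⌋ = 3, remainder 2
⌊3/2⌋ = 1, remainder 1
⌊2/1⌋ = 2, remainder 0

[6; 3, 1, 2]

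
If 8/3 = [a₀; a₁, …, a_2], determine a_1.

⌊8/3⌋ = 2, remainder 2
⌊3/2⌋ = 1, remainder 1

1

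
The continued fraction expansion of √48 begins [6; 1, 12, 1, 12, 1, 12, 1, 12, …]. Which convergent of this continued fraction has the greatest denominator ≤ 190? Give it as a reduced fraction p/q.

1254/181

a_0 = 6: 6/1  (≤ bound)
a_1 = 1: 7/1  (≤ bound)
a_2 = 12: 90/13  (≤ bound)
a_3 = 1: 97/14  (≤ bound)
a_4 = 12: 1254/181  (≤ bound)
a_5 = 1: 1351/195  (> 190, stop)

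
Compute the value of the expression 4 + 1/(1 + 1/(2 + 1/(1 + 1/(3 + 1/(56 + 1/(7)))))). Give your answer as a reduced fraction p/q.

28036/5923

a_0 = 4: 4/1
a_1 = 1: 5/1
a_2 = 2: 14/3
a_3 = 1: 19/4
a_4 = 3: 71/15
a_5 = 56: 3995/844
a_6 = 7: 28036/5923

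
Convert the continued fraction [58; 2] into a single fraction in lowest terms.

a_0 = 58: 58/1
a_1 = 2: 117/2

117/2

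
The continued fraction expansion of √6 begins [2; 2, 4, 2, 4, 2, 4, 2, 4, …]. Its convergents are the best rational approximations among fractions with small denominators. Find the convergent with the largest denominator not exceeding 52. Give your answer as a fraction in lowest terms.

49/20

List convergents until the denominator exceeds the bound:
a_0 = 2: 2/1  (≤ bound)
a_1 = 2: 5/2  (≤ bound)
a_2 = 4: 22/9  (≤ bound)
a_3 = 2: 49/20  (≤ bound)
a_4 = 4: 218/89  (> 52, stop)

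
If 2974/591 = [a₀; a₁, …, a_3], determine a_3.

2

Run the Euclidean algorithm, recording each quotient:
⌊2974/591⌋ = 5, remainder 19
⌊591/19⌋ = 31, remainder 2
⌊19/2⌋ = 9, remainder 1
⌊2/1⌋ = 2, remainder 0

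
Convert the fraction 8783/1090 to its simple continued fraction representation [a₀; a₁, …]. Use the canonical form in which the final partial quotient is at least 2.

Repeatedly divide and take the remainder:
8783 ÷ 1090 → quotient 8, remainder 63
1090 ÷ 63 → quotient 17, remainder 19
63 ÷ 19 → quotient 3, remainder 6
19 ÷ 6 → quotient 3, remainder 1
6 ÷ 1 → quotient 6, remainder 0

[8; 17, 3, 3, 6]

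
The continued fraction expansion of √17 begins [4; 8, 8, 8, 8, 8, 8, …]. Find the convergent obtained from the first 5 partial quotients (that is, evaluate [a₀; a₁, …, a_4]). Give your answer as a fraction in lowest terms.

17684/4289

Compute successive convergents:
a_0 = 4: 4/1
a_1 = 8: 33/8
a_2 = 8: 268/65
a_3 = 8: 2177/528
a_4 = 8: 17684/4289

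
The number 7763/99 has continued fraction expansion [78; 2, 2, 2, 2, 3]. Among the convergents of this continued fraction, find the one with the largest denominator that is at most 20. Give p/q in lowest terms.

941/12

a_0 = 78: 78/1  (≤ bound)
a_1 = 2: 157/2  (≤ bound)
a_2 = 2: 392/5  (≤ bound)
a_3 = 2: 941/12  (≤ bound)
a_4 = 2: 2274/29  (> 20, stop)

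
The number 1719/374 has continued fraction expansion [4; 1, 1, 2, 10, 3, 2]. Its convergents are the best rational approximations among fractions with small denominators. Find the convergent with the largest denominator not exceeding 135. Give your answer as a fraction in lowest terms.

a_0 = 4: 4/1  (≤ bound)
a_1 = 1: 5/1  (≤ bound)
a_2 = 1: 9/2  (≤ bound)
a_3 = 2: 23/5  (≤ bound)
a_4 = 10: 239/52  (≤ bound)
a_5 = 3: 740/161  (> 135, stop)

239/52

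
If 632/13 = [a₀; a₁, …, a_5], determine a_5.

Repeatedly divide and take the remainder:
632 = 48·13 + 8, so a_0 = 48
13 = 1·8 + 5, so a_1 = 1
8 = 1·5 + 3, so a_2 = 1
5 = 1·3 + 2, so a_3 = 1
3 = 1·2 + 1, so a_4 = 1
2 = 2·1 + 0, so a_5 = 2

2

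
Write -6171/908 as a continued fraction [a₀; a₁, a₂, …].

Apply division with remainder until the remainder is 0:
-6171 ÷ 908 → quotient -7, remainder 185
908 ÷ 185 → quotient 4, remainder 168
185 ÷ 168 → quotient 1, remainder 17
168 ÷ 17 → quotient 9, remainder 15
17 ÷ 15 → quotient 1, remainder 2
15 ÷ 2 → quotient 7, remainder 1
2 ÷ 1 → quotient 2, remainder 0

[-7; 4, 1, 9, 1, 7, 2]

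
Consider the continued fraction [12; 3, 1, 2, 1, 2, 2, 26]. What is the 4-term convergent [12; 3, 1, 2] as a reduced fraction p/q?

a_0 = 12: 12/1
a_1 = 3: 37/3
a_2 = 1: 49/4
a_3 = 2: 135/11

135/11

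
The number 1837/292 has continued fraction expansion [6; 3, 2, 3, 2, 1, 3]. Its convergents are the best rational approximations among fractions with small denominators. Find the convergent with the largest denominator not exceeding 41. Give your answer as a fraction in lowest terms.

151/24

List convergents until the denominator exceeds the bound:
a_0 = 6: 6/1  (≤ bound)
a_1 = 3: 19/3  (≤ bound)
a_2 = 2: 44/7  (≤ bound)
a_3 = 3: 151/24  (≤ bound)
a_4 = 2: 346/55  (> 41, stop)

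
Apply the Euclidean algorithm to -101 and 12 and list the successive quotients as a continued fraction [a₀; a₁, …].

⌊-101/12⌋ = -9, remainder 7
⌊12/7⌋ = 1, remainder 5
⌊7/5⌋ = 1, remainder 2
⌊5/2⌋ = 2, remainder 1
⌊2/1⌋ = 2, remainder 0

[-9; 1, 1, 2, 2]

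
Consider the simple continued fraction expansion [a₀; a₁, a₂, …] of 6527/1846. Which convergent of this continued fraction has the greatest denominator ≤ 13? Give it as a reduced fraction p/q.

List convergents until the denominator exceeds the bound:
a_0 = 3: 3/1  (≤ bound)
a_1 = 1: 4/1  (≤ bound)
a_2 = 1: 7/2  (≤ bound)
a_3 = 6: 46/13  (≤ bound)
a_4 = 2: 99/28  (> 13, stop)

46/13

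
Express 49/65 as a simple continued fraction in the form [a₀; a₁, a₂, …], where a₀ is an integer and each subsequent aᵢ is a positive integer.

[0; 1, 3, 16]

Repeatedly divide and take the remainder:
49 = 0·65 + 49, so a_0 = 0
65 = 1·49 + 16, so a_1 = 1
49 = 3·16 + 1, so a_2 = 3
16 = 16·1 + 0, so a_3 = 16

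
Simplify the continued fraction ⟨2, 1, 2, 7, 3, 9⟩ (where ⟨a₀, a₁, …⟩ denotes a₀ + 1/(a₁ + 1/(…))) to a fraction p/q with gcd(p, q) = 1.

Start with 9.
3 + 1/(9/1) = 3 + 1/9 = 28/9
7 + 1/(28/9) = 7 + 9/28 = 205/28
2 + 1/(205/28) = 2 + 28/205 = 438/205
1 + 1/(438/205) = 1 + 205/438 = 643/438
2 + 1/(643/438) = 2 + 438/643 = 1724/643

1724/643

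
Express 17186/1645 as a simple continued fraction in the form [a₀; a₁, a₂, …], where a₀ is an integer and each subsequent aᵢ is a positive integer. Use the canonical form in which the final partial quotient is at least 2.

Repeatedly divide and take the remainder:
17186 = 10·1645 + 736, so a_0 = 10
1645 = 2·736 + 173, so a_1 = 2
736 = 4·173 + 44, so a_2 = 4
173 = 3·44 + 41, so a_3 = 3
44 = 1·41 + 3, so a_4 = 1
41 = 13·3 + 2, so a_5 = 13
3 = 1·2 + 1, so a_6 = 1
2 = 2·1 + 0, so a_7 = 2

[10; 2, 4, 3, 1, 13, 1, 2]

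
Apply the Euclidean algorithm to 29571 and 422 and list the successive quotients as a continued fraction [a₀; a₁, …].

[70; 13, 1, 1, 1, 1, 2, 2]

29571 = 70·422 + 31, so a_0 = 70
422 = 13·31 + 19, so a_1 = 13
31 = 1·19 + 12, so a_2 = 1
19 = 1·12 + 7, so a_3 = 1
12 = 1·7 + 5, so a_4 = 1
7 = 1·5 + 2, so a_5 = 1
5 = 2·2 + 1, so a_6 = 2
2 = 2·1 + 0, so a_7 = 2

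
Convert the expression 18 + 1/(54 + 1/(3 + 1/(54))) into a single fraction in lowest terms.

Compute successive convergents:
a_0 = 18: 18/1
a_1 = 54: 973/54
a_2 = 3: 2937/163
a_3 = 54: 159571/8856

159571/8856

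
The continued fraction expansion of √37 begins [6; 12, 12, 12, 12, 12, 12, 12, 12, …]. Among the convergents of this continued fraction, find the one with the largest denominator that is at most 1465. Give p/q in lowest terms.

a_0 = 6: 6/1  (≤ bound)
a_1 = 12: 73/12  (≤ bound)
a_2 = 12: 882/145  (≤ bound)
a_3 = 12: 10657/1752  (> 1465, stop)

882/145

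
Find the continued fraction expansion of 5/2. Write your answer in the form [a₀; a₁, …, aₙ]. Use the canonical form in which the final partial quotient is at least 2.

Run the Euclidean algorithm, recording each quotient:
5 ÷ 2 → quotient 2, remainder 1
2 ÷ 1 → quotient 2, remainder 0

[2; 2]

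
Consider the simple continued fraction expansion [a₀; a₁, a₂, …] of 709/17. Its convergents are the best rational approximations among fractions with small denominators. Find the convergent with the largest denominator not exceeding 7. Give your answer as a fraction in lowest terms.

292/7

a_0 = 41: 41/1  (≤ bound)
a_1 = 1: 42/1  (≤ bound)
a_2 = 2: 125/3  (≤ bound)
a_3 = 2: 292/7  (≤ bound)
a_4 = 2: 709/17  (> 7, stop)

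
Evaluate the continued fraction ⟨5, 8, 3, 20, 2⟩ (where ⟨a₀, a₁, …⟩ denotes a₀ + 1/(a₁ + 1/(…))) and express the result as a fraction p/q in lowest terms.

5330/1041

Collapse the nested fraction from the inside out:
Start with 2.
20 + 1/(2/1) = 20 + 1/2 = 41/2
3 + 1/(41/2) = 3 + 2/41 = 125/41
8 + 1/(125/41) = 8 + 41/125 = 1041/125
5 + 1/(1041/125) = 5 + 125/1041 = 5330/1041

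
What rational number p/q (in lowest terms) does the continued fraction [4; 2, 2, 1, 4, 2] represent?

Use the convergent recurrence hₖ = aₖ·hₖ₋₁ + hₖ₋₂ (and likewise for the denominators kₖ):
a_0 = 4: 4/1
a_1 = 2: 9/2
a_2 = 2: 22/5
a_3 = 1: 31/7
a_4 = 4: 146/33
a_5 = 2: 323/73

323/73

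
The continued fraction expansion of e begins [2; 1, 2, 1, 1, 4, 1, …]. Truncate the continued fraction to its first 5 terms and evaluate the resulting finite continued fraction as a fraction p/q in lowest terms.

Collapse the nested fraction from the inside out:
Start with 1.
1 + 1/(1/1) = 1 + 1/1 = 2/1
2 + 1/(2/1) = 2 + 1/2 = 5/2
1 + 1/(5/2) = 1 + 2/5 = 7/5
2 + 1/(7/5) = 2 + 5/7 = 19/7

19/7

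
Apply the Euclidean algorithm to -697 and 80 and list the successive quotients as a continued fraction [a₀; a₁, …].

⌊-697/80⌋ = -9, remainder 23
⌊80/23⌋ = 3, remainder 11
⌊23/11⌋ = 2, remainder 1
⌊11/1⌋ = 11, remainder 0

[-9; 3, 2, 11]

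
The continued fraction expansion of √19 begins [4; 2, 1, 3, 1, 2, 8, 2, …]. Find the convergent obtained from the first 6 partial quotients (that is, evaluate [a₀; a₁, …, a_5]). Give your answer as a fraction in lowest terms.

Start with 2.
1 + 1/(2/1) = 1 + 1/2 = 3/2
3 + 1/(3/2) = 3 + 2/3 = 11/3
1 + 1/(11/3) = 1 + 3/11 = 14/11
2 + 1/(14/11) = 2 + 11/14 = 39/14
4 + 1/(39/14) = 4 + 14/39 = 170/39

170/39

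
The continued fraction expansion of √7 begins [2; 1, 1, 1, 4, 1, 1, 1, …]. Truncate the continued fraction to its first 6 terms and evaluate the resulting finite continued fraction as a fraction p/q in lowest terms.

Build up convergents one term at a time:
a_0 = 2: 2/1
a_1 = 1: 3/1
a_2 = 1: 5/2
a_3 = 1: 8/3
a_4 = 4: 37/14
a_5 = 1: 45/17

45/17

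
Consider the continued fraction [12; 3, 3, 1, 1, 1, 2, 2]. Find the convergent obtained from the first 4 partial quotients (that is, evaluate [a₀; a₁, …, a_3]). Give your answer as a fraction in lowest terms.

160/13

a_0 = 12: 12/1
a_1 = 3: 37/3
a_2 = 3: 123/10
a_3 = 1: 160/13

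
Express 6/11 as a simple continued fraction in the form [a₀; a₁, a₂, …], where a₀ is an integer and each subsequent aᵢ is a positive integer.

[0; 1, 1, 5]

6 = 0·11 + 6, so a_0 = 0
11 = 1·6 + 5, so a_1 = 1
6 = 1·5 + 1, so a_2 = 1
5 = 5·1 + 0, so a_3 = 5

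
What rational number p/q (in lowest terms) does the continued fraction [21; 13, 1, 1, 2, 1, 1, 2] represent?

8872/421

a_0 = 21: 21/1
a_1 = 13: 274/13
a_2 = 1: 295/14
a_3 = 1: 569/27
a_4 = 2: 1433/68
a_5 = 1: 2002/95
a_6 = 1: 3435/163
a_7 = 2: 8872/421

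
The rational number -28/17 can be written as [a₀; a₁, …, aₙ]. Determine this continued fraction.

[-2; 2, 1, 5]

⌊-28/17⌋ = -2, remainder 6
⌊17/6⌋ = 2, remainder 5
⌊6/5⌋ = 1, remainder 1
⌊5/1⌋ = 5, remainder 0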